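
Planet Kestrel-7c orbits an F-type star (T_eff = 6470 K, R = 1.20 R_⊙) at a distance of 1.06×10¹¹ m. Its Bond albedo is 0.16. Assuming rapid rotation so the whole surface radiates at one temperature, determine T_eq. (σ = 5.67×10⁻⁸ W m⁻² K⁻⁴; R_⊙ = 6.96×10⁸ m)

T_eq ≈ 389 K

R_⋆ = 1.20 × 6.96×10⁸ = 8.35×10⁸ m.
L = 4πR_⋆²σT_⋆⁴ = 4π(8.35×10⁸)² × 5.67×10⁻⁸ × (6470)⁴ = 8.71×10²⁶ W.
S = L/(4πd²) = 6170 W m⁻².
Energy balance: absorbed = emitted ⇒ πR²·S(1−A) = 4πR²·σT_eq⁴, so T_eq⁴ = S(1−A)/(4σ).
T_eq = [6170 × 0.84 / (4 × 5.67×10⁻⁸)]^(1/4) = (2.28×10¹⁰)^(1/4) = 389 K.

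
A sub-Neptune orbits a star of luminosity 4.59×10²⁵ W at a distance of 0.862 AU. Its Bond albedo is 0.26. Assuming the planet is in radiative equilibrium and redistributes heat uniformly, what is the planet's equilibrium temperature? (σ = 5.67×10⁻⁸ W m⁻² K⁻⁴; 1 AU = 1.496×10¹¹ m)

T_eq ≈ 164 K

d = 0.862 AU = 1.29×10¹¹ m.
Flux: S = L/(4πd²) = 4.59×10²⁵/(4π×(1.29×10¹¹)²) = 220 W m⁻².
Energy balance: absorbed = emitted ⇒ πR²·S(1−A) = 4πR²·σT_eq⁴, so T_eq⁴ = S(1−A)/(4σ).
T_eq = [220 × 0.74 / (4 × 5.67×10⁻⁸)]^(1/4) = (7.17×10⁸)^(1/4) = 164 K.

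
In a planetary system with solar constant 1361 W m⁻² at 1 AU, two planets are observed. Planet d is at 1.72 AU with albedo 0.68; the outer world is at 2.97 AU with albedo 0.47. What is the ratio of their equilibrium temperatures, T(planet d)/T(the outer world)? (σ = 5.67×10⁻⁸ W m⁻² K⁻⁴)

T₁/T₂ ≈ 1.158

T_eq = [S₀(1−A)/(4σd²)]^(1/4), so T ∝ (1−A)^(1/4) / √d.
T₁ = [1361×0.32/(4×5.67×10⁻⁸×1.72²)]^(1/4) = 159.62 K.
T₂ = [1361×0.53/(4×5.67×10⁻⁸×2.97²)]^(1/4) = 137.80 K.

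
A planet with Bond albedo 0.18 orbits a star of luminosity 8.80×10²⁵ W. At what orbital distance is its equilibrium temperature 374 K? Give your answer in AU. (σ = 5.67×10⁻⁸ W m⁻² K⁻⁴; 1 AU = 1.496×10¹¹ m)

From T_eq⁴ = L(1−A)/(16πσd²): d = √[L(1−A)/(16πσT_eq⁴)].
d = √[8.80×10²⁵ × 0.82 / (16π × 5.67×10⁻⁸ × (374)⁴)] = 3.60×10¹⁰ m = 0.240 AU.

d ≈ 0.240 AU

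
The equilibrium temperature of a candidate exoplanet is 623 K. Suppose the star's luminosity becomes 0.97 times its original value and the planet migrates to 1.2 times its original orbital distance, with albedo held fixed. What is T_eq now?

T_eq ∝ L^(1/4) · d^(−1/2).
T′ = 623 × 0.97^(1/4) / 1.2^(1/2) = 564 K.

T_eq ≈ 564 K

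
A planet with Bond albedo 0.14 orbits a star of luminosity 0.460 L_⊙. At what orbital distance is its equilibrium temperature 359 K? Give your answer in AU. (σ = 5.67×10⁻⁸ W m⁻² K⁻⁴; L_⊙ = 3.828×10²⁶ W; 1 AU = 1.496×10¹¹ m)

d ≈ 0.378 AU

L = 0.460 × 3.828×10²⁶ = 1.76×10²⁶ W.
From T_eq⁴ = L(1−A)/(16πσd²): d = √[L(1−A)/(16πσT_eq⁴)].
d = √[1.76×10²⁶ × 0.86 / (16π × 5.67×10⁻⁸ × (359)⁴)] = 5.66×10¹⁰ m = 0.378 AU.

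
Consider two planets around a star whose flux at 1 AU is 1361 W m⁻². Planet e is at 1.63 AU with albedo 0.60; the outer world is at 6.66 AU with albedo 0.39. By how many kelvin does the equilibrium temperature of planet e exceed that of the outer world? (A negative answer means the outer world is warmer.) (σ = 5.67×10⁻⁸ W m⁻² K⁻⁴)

ΔT ≈ 78.1 K

T_eq = [S₀(1−A)/(4σd²)]^(1/4), so T ∝ (1−A)^(1/4) / √d.
T₁ = [1361×0.40/(4×5.67×10⁻⁸×1.63²)]^(1/4) = 173.37 K.
T₂ = [1361×0.61/(4×5.67×10⁻⁸×6.66²)]^(1/4) = 95.31 K.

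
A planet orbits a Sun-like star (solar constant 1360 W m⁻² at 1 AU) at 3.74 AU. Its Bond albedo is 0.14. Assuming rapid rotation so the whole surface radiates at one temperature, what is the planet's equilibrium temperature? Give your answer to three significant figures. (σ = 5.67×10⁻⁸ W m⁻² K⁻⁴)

Flux at 3.74 AU: S = 1360/3.74² = 97.2 W m⁻².
Energy balance: absorbed = emitted ⇒ πR²·S(1−A) = 4πR²·σT_eq⁴, so T_eq⁴ = S(1−A)/(4σ).
T_eq = [97.2 × 0.86 / (4 × 5.67×10⁻⁸)]^(1/4) = (3.69×10⁸)^(1/4) = 139 K.

T_eq ≈ 139 K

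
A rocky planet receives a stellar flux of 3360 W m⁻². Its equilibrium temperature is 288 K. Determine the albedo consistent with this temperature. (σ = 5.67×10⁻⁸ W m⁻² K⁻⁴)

A ≈ 0.54

From T_eq⁴ = S(1−A)/(4σ): 1−A = 4σT_eq⁴/S.
1−A = 4 × 5.67×10⁻⁸ × (288)⁴ / 3360 = 0.464.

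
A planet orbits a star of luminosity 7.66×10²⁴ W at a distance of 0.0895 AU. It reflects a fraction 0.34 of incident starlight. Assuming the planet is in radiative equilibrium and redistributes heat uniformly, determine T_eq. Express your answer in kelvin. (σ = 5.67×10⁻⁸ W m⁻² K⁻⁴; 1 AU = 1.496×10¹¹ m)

d = 0.0895 AU = 1.34×10¹⁰ m.
Flux: S = L/(4πd²) = 7.66×10²⁴/(4π×(1.34×10¹⁰)²) = 3400 W m⁻².
Energy balance: absorbed = emitted ⇒ πR²·S(1−A) = 4πR²·σT_eq⁴, so T_eq⁴ = S(1−A)/(4σ).
T_eq = [3400 × 0.66 / (4 × 5.67×10⁻⁸)]^(1/4) = (9.89×10⁹)^(1/4) = 315 K.

T_eq ≈ 315 K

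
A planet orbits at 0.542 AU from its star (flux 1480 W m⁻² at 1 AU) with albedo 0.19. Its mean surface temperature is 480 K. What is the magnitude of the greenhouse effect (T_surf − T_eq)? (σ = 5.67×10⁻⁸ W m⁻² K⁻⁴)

S = 1480/0.542² = 5038 W m⁻².
T_eq = [S(1−A)/(4σ)]^(1/4) = [5038×0.81/(4×5.67×10⁻⁸)]^(1/4) = 366.2 K.
ΔT = T_surf − T_eq = 480 − 366.2.

ΔT ≈ 113.8 K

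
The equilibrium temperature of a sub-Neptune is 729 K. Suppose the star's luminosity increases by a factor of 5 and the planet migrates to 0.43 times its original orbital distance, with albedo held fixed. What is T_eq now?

T_eq ∝ L^(1/4) · d^(−1/2).
T′ = 729 × 5^(1/4) / 0.43^(1/2) = 1660 K.

T_eq ≈ 1660 K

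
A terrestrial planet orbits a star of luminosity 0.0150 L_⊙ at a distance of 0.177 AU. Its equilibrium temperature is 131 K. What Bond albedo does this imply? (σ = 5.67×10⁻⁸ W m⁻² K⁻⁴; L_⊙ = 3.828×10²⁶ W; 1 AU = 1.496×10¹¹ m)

A ≈ 0.90

d = 0.177 AU = 2.65×10¹⁰ m.
L = 0.0150 × 3.828×10²⁶ = 5.74×10²⁴ W.
Flux: S = L/(4πd²) = 5.74×10²⁴/(4π×(2.65×10¹⁰)²) = 652 W m⁻².
From T_eq⁴ = S(1−A)/(4σ): 1−A = 4σT_eq⁴/S.
1−A = 4 × 5.67×10⁻⁸ × (131)⁴ / 652 = 0.102.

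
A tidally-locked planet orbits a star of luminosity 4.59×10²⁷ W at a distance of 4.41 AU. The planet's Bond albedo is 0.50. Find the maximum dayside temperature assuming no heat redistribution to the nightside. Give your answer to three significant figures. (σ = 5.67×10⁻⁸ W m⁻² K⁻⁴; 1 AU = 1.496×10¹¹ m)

d = 4.41 AU = 6.60×10¹¹ m.
Flux: S = L/(4πd²) = 4.59×10²⁷/(4π×(6.60×10¹¹)²) = 839 W m⁻².
With no redistribution each surface element balances locally: S(1−A) = σT⁴.
T = [839 × 0.50 / 5.67×10⁻⁸]^(1/4) = (7.40×10⁹)^(1/4) = 293 K.

T_ss ≈ 293 K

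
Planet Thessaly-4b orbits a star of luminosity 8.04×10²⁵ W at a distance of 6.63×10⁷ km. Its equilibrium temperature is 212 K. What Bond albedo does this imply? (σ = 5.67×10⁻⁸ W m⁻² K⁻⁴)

d = 6.63×10⁷ km = 6.63×10¹⁰ m.
Flux: S = L/(4πd²) = 8.04×10²⁵/(4π×(6.63×10¹⁰)²) = 1460 W m⁻².
From T_eq⁴ = S(1−A)/(4σ): 1−A = 4σT_eq⁴/S.
1−A = 4 × 5.67×10⁻⁸ × (212)⁴ / 1460 = 0.315.

A ≈ 0.69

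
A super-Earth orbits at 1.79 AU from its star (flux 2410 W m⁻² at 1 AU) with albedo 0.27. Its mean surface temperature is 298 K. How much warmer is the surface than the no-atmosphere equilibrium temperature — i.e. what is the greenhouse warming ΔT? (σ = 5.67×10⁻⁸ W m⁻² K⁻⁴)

ΔT ≈ 76.2 K

S = 2410/1.79² = 752.2 W m⁻².
T_eq = [S(1−A)/(4σ)]^(1/4) = [752.2×0.73/(4×5.67×10⁻⁸)]^(1/4) = 221.8 K.
ΔT = T_surf − T_eq = 298 − 221.8.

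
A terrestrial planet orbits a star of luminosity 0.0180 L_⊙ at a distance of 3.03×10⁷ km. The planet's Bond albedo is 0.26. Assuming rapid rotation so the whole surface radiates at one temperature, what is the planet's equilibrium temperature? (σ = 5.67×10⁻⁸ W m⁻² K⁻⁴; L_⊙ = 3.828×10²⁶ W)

T_eq ≈ 210 K

d = 3.03×10⁷ km = 3.03×10¹⁰ m.
L = 0.0180 × 3.828×10²⁶ = 6.89×10²⁴ W.
Flux: S = L/(4πd²) = 6.89×10²⁴/(4π×(3.03×10¹⁰)²) = 597 W m⁻².
Energy balance: absorbed = emitted ⇒ πR²·S(1−A) = 4πR²·σT_eq⁴, so T_eq⁴ = S(1−A)/(4σ).
T_eq = [597 × 0.74 / (4 × 5.67×10⁻⁸)]^(1/4) = (1.95×10⁹)^(1/4) = 210 K.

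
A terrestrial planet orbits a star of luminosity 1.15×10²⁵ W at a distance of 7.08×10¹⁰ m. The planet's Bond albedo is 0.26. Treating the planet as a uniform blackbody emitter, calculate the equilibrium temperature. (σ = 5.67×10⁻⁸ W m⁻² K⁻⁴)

T_eq ≈ 156 K

Flux: S = L/(4πd²) = 1.15×10²⁵/(4π×(7.08×10¹⁰)²) = 183 W m⁻².
Energy balance: absorbed = emitted ⇒ πR²·S(1−A) = 4πR²·σT_eq⁴, so T_eq⁴ = S(1−A)/(4σ).
T_eq = [183 × 0.74 / (4 × 5.67×10⁻⁸)]^(1/4) = (5.96×10⁸)^(1/4) = 156 K.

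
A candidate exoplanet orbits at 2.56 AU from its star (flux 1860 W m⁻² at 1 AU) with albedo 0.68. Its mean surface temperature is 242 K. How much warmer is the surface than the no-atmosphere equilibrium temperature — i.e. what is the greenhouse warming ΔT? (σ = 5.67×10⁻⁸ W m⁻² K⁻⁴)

S = 1860/2.56² = 283.8 W m⁻².
T_eq = [S(1−A)/(4σ)]^(1/4) = [283.8×0.32/(4×5.67×10⁻⁸)]^(1/4) = 141.5 K.
ΔT = T_surf − T_eq = 242 − 141.5.

ΔT ≈ 100.5 K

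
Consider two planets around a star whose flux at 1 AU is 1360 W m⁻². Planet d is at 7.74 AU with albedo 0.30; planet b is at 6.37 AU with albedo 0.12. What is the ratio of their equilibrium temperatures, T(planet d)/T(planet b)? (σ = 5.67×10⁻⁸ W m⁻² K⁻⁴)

T₁/T₂ ≈ 0.857

T_eq = [S₀(1−A)/(4σd²)]^(1/4), so T ∝ (1−A)^(1/4) / √d.
T₁ = [1360×0.70/(4×5.67×10⁻⁸×7.74²)]^(1/4) = 91.49 K.
T₂ = [1360×0.88/(4×5.67×10⁻⁸×6.37²)]^(1/4) = 106.79 K.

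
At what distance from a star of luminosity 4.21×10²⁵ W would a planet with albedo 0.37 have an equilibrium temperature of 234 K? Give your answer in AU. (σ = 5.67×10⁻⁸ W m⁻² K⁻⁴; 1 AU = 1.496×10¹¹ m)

From T_eq⁴ = L(1−A)/(16πσd²): d = √[L(1−A)/(16πσT_eq⁴)].
d = √[4.21×10²⁵ × 0.63 / (16π × 5.67×10⁻⁸ × (234)⁴)] = 5.57×10¹⁰ m = 0.372 AU.

d ≈ 0.372 AU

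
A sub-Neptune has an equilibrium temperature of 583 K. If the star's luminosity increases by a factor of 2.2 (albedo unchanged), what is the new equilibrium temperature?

T_eq ≈ 710 K

T_eq ∝ L^(1/4) · d^(−1/2).
T′ = 583 × 2.2^(1/4) = 710 K.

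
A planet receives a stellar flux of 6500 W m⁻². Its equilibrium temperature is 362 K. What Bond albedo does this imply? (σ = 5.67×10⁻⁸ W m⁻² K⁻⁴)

From T_eq⁴ = S(1−A)/(4σ): 1−A = 4σT_eq⁴/S.
1−A = 4 × 5.67×10⁻⁸ × (362)⁴ / 6500 = 0.599.

A ≈ 0.40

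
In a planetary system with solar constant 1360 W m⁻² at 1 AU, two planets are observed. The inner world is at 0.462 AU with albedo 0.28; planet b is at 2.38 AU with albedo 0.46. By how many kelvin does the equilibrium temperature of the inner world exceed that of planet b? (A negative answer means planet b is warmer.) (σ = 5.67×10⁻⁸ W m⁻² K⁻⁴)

T_eq = [S₀(1−A)/(4σd²)]^(1/4), so T ∝ (1−A)^(1/4) / √d.
T₁ = [1360×0.72/(4×5.67×10⁻⁸×0.462²)]^(1/4) = 377.13 K.
T₂ = [1360×0.54/(4×5.67×10⁻⁸×2.38²)]^(1/4) = 154.63 K.

ΔT ≈ 222.5 K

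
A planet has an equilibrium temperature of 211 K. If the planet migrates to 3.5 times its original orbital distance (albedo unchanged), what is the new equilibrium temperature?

T_eq ≈ 113 K

T_eq ∝ L^(1/4) · d^(−1/2).
T′ = 211 / 3.5^(1/2) = 113 K.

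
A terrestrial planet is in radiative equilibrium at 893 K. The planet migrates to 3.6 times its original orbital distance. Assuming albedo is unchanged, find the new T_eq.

T_eq ∝ L^(1/4) · d^(−1/2).
T′ = 893 / 3.6^(1/2) = 471 K.

T_eq ≈ 471 K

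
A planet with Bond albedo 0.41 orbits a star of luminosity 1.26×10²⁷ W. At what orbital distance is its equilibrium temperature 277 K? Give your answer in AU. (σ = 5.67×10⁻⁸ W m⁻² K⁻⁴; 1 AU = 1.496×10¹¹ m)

d ≈ 1.41 AU

From T_eq⁴ = L(1−A)/(16πσd²): d = √[L(1−A)/(16πσT_eq⁴)].
d = √[1.26×10²⁷ × 0.59 / (16π × 5.67×10⁻⁸ × (277)⁴)] = 2.10×10¹¹ m = 1.41 AU.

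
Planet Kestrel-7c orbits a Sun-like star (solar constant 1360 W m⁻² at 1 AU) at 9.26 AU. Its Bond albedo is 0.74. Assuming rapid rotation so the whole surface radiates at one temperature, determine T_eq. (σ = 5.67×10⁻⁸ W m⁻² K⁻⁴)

Flux at 9.26 AU: S = 1360/9.26² = 15.9 W m⁻².
Energy balance: absorbed = emitted ⇒ πR²·S(1−A) = 4πR²·σT_eq⁴, so T_eq⁴ = S(1−A)/(4σ).
T_eq = [15.9 × 0.26 / (4 × 5.67×10⁻⁸)]^(1/4) = (1.82×10⁷)^(1/4) = 65.3 K.

T_eq ≈ 65.3 K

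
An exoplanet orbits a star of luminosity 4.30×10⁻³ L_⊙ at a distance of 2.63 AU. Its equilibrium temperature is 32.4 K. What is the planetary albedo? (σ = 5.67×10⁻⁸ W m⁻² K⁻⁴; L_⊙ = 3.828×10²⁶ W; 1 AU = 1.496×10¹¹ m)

d = 2.63 AU = 3.93×10¹¹ m.
L = 4.30×10⁻³ × 3.828×10²⁶ = 1.65×10²⁴ W.
Flux: S = L/(4πd²) = 1.65×10²⁴/(4π×(3.93×10¹¹)²) = 0.846 W m⁻².
From T_eq⁴ = S(1−A)/(4σ): 1−A = 4σT_eq⁴/S.
1−A = 4 × 5.67×10⁻⁸ × (32.4)⁴ / 0.846 = 0.295.

A ≈ 0.70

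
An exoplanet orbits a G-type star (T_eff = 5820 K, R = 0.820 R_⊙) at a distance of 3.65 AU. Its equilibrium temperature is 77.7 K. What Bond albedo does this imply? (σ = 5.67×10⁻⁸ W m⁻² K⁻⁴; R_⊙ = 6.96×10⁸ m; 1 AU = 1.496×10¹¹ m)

A ≈ 0.88

R_⋆ = 0.820 × 6.96×10⁸ = 5.71×10⁸ m.
d = 3.65 AU = 5.46×10¹¹ m.
L = 4πR_⋆²σT_⋆⁴ = 4π(5.71×10⁸)² × 5.67×10⁻⁸ × (5820)⁴ = 2.66×10²⁶ W.
S = L/(4πd²) = 71.1 W m⁻².
From T_eq⁴ = S(1−A)/(4σ): 1−A = 4σT_eq⁴/S.
1−A = 4 × 5.67×10⁻⁸ × (77.7)⁴ / 71.1 = 0.116.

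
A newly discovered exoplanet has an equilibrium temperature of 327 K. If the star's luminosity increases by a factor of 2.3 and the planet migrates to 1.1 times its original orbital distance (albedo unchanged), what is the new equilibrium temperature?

T_eq ≈ 384 K

T_eq ∝ L^(1/4) · d^(−1/2).
T′ = 327 × 2.3^(1/4) / 1.1^(1/2) = 384 K.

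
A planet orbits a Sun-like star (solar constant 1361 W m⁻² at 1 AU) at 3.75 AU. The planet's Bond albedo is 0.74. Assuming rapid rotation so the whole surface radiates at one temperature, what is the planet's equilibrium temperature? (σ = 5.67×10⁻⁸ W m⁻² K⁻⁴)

T_eq ≈ 103 K

Flux at 3.75 AU: S = 1361/3.75² = 96.8 W m⁻².
Energy balance: absorbed = emitted ⇒ πR²·S(1−A) = 4πR²·σT_eq⁴, so T_eq⁴ = S(1−A)/(4σ).
T_eq = [96.8 × 0.26 / (4 × 5.67×10⁻⁸)]^(1/4) = (1.11×10⁸)^(1/4) = 103 K.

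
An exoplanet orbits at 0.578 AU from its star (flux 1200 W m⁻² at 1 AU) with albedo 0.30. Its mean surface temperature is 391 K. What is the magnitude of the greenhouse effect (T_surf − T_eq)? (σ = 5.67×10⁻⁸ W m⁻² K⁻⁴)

ΔT ≈ 66.5 K

S = 1200/0.578² = 3592 W m⁻².
T_eq = [S(1−A)/(4σ)]^(1/4) = [3592×0.70/(4×5.67×10⁻⁸)]^(1/4) = 324.5 K.
ΔT = T_surf − T_eq = 391 − 324.5.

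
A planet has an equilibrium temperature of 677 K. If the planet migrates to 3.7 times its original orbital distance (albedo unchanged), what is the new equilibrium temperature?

T_eq ≈ 352 K

T_eq ∝ L^(1/4) · d^(−1/2).
T′ = 677 / 3.7^(1/2) = 352 K.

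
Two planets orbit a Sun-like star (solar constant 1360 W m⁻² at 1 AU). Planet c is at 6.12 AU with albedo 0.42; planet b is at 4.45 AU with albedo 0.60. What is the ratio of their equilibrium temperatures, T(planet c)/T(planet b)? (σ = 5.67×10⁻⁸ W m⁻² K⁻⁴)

T_eq = [S₀(1−A)/(4σd²)]^(1/4), so T ∝ (1−A)^(1/4) / √d.
T₁ = [1360×0.58/(4×5.67×10⁻⁸×6.12²)]^(1/4) = 98.16 K.
T₂ = [1360×0.40/(4×5.67×10⁻⁸×4.45²)]^(1/4) = 104.91 K.

T₁/T₂ ≈ 0.936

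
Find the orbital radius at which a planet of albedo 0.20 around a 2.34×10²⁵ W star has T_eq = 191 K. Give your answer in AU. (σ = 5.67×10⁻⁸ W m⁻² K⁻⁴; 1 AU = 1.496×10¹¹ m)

d ≈ 0.470 AU

From T_eq⁴ = L(1−A)/(16πσd²): d = √[L(1−A)/(16πσT_eq⁴)].
d = √[2.34×10²⁵ × 0.80 / (16π × 5.67×10⁻⁸ × (191)⁴)] = 7.03×10¹⁰ m = 0.470 AU.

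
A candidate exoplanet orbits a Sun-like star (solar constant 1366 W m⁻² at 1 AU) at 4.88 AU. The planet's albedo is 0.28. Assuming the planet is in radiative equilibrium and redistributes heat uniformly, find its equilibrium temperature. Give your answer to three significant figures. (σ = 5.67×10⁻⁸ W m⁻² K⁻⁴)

T_eq ≈ 116 K

Flux at 4.88 AU: S = 1366/4.88² = 57.4 W m⁻².
Energy balance: absorbed = emitted ⇒ πR²·S(1−A) = 4πR²·σT_eq⁴, so T_eq⁴ = S(1−A)/(4σ).
T_eq = [57.4 × 0.72 / (4 × 5.67×10⁻⁸)]^(1/4) = (1.82×10⁸)^(1/4) = 116 K.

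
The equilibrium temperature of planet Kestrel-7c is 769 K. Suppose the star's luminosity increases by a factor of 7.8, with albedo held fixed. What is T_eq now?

T_eq ∝ L^(1/4) · d^(−1/2).
T′ = 769 × 7.8^(1/4) = 1290 K.

T_eq ≈ 1290 K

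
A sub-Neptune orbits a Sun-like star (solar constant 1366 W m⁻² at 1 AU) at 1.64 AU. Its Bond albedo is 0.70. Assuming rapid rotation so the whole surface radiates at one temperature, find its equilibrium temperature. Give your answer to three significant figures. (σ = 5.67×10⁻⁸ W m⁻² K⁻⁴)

T_eq ≈ 161 K

Flux at 1.64 AU: S = 1366/1.64² = 508 W m⁻².
Energy balance: absorbed = emitted ⇒ πR²·S(1−A) = 4πR²·σT_eq⁴, so T_eq⁴ = S(1−A)/(4σ).
T_eq = [508 × 0.30 / (4 × 5.67×10⁻⁸)]^(1/4) = (6.72×10⁸)^(1/4) = 161 K.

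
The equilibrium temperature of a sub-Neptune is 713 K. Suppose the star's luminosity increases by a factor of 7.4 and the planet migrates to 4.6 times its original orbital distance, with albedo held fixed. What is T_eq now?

T_eq ≈ 548 K

T_eq ∝ L^(1/4) · d^(−1/2).
T′ = 713 × 7.4^(1/4) / 4.6^(1/2) = 548 K.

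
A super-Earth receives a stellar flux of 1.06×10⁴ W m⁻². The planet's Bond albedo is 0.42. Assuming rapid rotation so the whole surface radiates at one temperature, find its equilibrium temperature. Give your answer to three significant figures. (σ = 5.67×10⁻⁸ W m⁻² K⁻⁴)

Energy balance: absorbed = emitted ⇒ πR²·S(1−A) = 4πR²·σT_eq⁴, so T_eq⁴ = S(1−A)/(4σ).
T_eq = [1.06×10⁴ × 0.58 / (4 × 5.67×10⁻⁸)]^(1/4) = (2.71×10¹⁰)^(1/4) = 406 K.

T_eq ≈ 406 K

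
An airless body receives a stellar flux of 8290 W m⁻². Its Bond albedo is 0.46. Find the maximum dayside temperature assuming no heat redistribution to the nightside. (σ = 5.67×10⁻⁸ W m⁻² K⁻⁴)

With no redistribution each surface element balances locally: S(1−A) = σT⁴.
T = [8290 × 0.54 / 5.67×10⁻⁸]^(1/4) = (7.90×10¹⁰)^(1/4) = 530 K.

T_ss ≈ 530 K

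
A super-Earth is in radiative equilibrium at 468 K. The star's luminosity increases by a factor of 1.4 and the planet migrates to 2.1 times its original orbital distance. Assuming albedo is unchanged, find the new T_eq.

T_eq ∝ L^(1/4) · d^(−1/2).
T′ = 468 × 1.4^(1/4) / 2.1^(1/2) = 351 K.

T_eq ≈ 351 K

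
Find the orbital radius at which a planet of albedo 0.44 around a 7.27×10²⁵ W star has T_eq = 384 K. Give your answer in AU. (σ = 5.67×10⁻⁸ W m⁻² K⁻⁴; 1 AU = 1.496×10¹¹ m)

d ≈ 0.171 AU

From T_eq⁴ = L(1−A)/(16πσd²): d = √[L(1−A)/(16πσT_eq⁴)].
d = √[7.27×10²⁵ × 0.56 / (16π × 5.67×10⁻⁸ × (384)⁴)] = 2.56×10¹⁰ m = 0.171 AU.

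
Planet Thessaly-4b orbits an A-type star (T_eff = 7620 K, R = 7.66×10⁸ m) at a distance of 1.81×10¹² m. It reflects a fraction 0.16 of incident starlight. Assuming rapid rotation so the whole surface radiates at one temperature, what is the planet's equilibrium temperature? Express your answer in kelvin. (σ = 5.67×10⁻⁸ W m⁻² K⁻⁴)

T_eq ≈ 106 K

L = 4πR_⋆²σT_⋆⁴ = 4π(7.66×10⁸)² × 5.67×10⁻⁸ × (7620)⁴ = 1.41×10²⁷ W.
S = L/(4πd²) = 34.2 W m⁻².
Energy balance: absorbed = emitted ⇒ πR²·S(1−A) = 4πR²·σT_eq⁴, so T_eq⁴ = S(1−A)/(4σ).
T_eq = [34.2 × 0.84 / (4 × 5.67×10⁻⁸)]^(1/4) = (1.27×10⁸)^(1/4) = 106 K.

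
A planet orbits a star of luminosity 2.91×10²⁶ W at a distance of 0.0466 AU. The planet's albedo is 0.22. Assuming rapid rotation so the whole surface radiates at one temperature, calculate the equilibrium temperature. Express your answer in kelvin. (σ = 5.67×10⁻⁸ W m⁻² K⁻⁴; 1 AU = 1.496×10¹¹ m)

T_eq ≈ 1130 K

d = 0.0466 AU = 6.97×10⁹ m.
Flux: S = L/(4πd²) = 2.91×10²⁶/(4π×(6.97×10⁹)²) = 4.76×10⁵ W m⁻².
Energy balance: absorbed = emitted ⇒ πR²·S(1−A) = 4πR²·σT_eq⁴, so T_eq⁴ = S(1−A)/(4σ).
T_eq = [4.76×10⁵ × 0.78 / (4 × 5.67×10⁻⁸)]^(1/4) = (1.64×10¹²)^(1/4) = 1130 K.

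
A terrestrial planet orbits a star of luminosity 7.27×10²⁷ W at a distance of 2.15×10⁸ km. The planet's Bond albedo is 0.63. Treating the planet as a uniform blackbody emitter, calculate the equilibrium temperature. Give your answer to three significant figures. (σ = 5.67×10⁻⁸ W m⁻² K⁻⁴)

d = 2.15×10⁸ km = 2.15×10¹¹ m.
Flux: S = L/(4πd²) = 7.27×10²⁷/(4π×(2.15×10¹¹)²) = 1.25×10⁴ W m⁻².
Energy balance: absorbed = emitted ⇒ πR²·S(1−A) = 4πR²·σT_eq⁴, so T_eq⁴ = S(1−A)/(4σ).
T_eq = [1.25×10⁴ × 0.37 / (4 × 5.67×10⁻⁸)]^(1/4) = (2.04×10¹⁰)^(1/4) = 378 K.

T_eq ≈ 378 K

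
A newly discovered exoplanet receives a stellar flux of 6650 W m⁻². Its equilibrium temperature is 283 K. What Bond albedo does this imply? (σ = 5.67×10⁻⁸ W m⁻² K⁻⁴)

A ≈ 0.78

From T_eq⁴ = S(1−A)/(4σ): 1−A = 4σT_eq⁴/S.
1−A = 4 × 5.67×10⁻⁸ × (283)⁴ / 6650 = 0.219.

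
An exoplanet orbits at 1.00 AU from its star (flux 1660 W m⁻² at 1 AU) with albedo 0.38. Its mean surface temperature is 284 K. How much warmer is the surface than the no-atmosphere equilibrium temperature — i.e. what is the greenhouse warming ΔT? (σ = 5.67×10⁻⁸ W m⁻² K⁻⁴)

S = 1660/1.00² = 1660 W m⁻².
T_eq = [S(1−A)/(4σ)]^(1/4) = [1660×0.62/(4×5.67×10⁻⁸)]^(1/4) = 259.5 K.
ΔT = T_surf − T_eq = 284 − 259.5.

ΔT ≈ 24.5 K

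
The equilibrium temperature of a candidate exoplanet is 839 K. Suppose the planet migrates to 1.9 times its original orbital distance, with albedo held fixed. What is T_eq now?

T_eq ∝ L^(1/4) · d^(−1/2).
T′ = 839 / 1.9^(1/2) = 609 K.

T_eq ≈ 609 K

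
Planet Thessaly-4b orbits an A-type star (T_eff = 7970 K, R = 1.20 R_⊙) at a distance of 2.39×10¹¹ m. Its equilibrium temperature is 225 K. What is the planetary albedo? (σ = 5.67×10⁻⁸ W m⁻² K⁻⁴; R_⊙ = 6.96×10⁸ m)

A ≈ 0.79

R_⋆ = 1.20 × 6.96×10⁸ = 8.35×10⁸ m.
L = 4πR_⋆²σT_⋆⁴ = 4π(8.35×10⁸)² × 5.67×10⁻⁸ × (7970)⁴ = 2.01×10²⁷ W.
S = L/(4πd²) = 2790 W m⁻².
From T_eq⁴ = S(1−A)/(4σ): 1−A = 4σT_eq⁴/S.
1−A = 4 × 5.67×10⁻⁸ × (225)⁴ / 2790 = 0.208.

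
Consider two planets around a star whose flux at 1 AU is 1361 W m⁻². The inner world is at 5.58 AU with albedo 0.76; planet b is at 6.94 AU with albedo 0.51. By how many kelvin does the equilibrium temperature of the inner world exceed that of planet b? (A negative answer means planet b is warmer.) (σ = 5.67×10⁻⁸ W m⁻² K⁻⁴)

ΔT ≈ -5.9 K

T_eq = [S₀(1−A)/(4σd²)]^(1/4), so T ∝ (1−A)^(1/4) / √d.
T₁ = [1361×0.24/(4×5.67×10⁻⁸×5.58²)]^(1/4) = 82.47 K.
T₂ = [1361×0.49/(4×5.67×10⁻⁸×6.94²)]^(1/4) = 88.39 K.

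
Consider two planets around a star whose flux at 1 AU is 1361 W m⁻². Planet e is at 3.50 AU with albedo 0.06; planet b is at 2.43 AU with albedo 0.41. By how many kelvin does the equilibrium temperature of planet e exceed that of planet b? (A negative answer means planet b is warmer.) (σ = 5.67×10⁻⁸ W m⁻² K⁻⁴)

T_eq = [S₀(1−A)/(4σd²)]^(1/4), so T ∝ (1−A)^(1/4) / √d.
T₁ = [1361×0.94/(4×5.67×10⁻⁸×3.50²)]^(1/4) = 146.49 K.
T₂ = [1361×0.59/(4×5.67×10⁻⁸×2.43²)]^(1/4) = 156.48 K.

ΔT ≈ -10.0 K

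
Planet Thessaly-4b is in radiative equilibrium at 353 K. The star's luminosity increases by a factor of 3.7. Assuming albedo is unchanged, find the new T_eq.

T_eq ∝ L^(1/4) · d^(−1/2).
T′ = 353 × 3.7^(1/4) = 490 K.

T_eq ≈ 490 K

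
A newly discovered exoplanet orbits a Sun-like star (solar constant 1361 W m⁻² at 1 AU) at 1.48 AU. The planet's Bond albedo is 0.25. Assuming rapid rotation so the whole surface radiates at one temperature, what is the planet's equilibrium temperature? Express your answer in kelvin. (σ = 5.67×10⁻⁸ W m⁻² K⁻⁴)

T_eq ≈ 213 K

Flux at 1.48 AU: S = 1361/1.48² = 621 W m⁻².
Energy balance: absorbed = emitted ⇒ πR²·S(1−A) = 4πR²·σT_eq⁴, so T_eq⁴ = S(1−A)/(4σ).
T_eq = [621 × 0.75 / (4 × 5.67×10⁻⁸)]^(1/4) = (2.05×10⁹)^(1/4) = 213 K.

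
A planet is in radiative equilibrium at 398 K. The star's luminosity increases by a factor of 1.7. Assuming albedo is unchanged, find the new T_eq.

T_eq ∝ L^(1/4) · d^(−1/2).
T′ = 398 × 1.7^(1/4) = 454 K.

T_eq ≈ 454 K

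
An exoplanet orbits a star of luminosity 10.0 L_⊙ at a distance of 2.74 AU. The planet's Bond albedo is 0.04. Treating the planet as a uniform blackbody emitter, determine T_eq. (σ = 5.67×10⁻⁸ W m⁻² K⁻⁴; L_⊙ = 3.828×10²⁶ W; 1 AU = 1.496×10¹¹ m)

d = 2.74 AU = 4.10×10¹¹ m.
L = 10.0 × 3.828×10²⁶ = 3.83×10²⁷ W.
Flux: S = L/(4πd²) = 3.83×10²⁷/(4π×(4.10×10¹¹)²) = 1810 W m⁻².
Energy balance: absorbed = emitted ⇒ πR²·S(1−A) = 4πR²·σT_eq⁴, so T_eq⁴ = S(1−A)/(4σ).
T_eq = [1810 × 0.96 / (4 × 5.67×10⁻⁸)]^(1/4) = (7.67×10⁹)^(1/4) = 296 K.

T_eq ≈ 296 K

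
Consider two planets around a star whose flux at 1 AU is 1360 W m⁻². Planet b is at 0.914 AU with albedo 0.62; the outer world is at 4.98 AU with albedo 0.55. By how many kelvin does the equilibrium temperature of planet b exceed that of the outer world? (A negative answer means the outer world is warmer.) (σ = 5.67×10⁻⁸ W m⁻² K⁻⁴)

T_eq = [S₀(1−A)/(4σd²)]^(1/4), so T ∝ (1−A)^(1/4) / √d.
T₁ = [1360×0.38/(4×5.67×10⁻⁸×0.914²)]^(1/4) = 228.53 K.
T₂ = [1360×0.45/(4×5.67×10⁻⁸×4.98²)]^(1/4) = 102.13 K.

ΔT ≈ 126.4 K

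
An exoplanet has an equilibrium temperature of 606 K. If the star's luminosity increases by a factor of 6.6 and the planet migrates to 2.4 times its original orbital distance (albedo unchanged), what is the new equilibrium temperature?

T_eq ≈ 627 K

T_eq ∝ L^(1/4) · d^(−1/2).
T′ = 606 × 6.6^(1/4) / 2.4^(1/2) = 627 K.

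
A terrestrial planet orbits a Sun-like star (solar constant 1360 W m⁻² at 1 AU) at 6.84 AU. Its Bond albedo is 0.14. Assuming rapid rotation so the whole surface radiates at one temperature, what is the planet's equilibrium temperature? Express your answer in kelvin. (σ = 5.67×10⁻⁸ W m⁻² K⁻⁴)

Flux at 6.84 AU: S = 1360/6.84² = 29.1 W m⁻².
Energy balance: absorbed = emitted ⇒ πR²·S(1−A) = 4πR²·σT_eq⁴, so T_eq⁴ = S(1−A)/(4σ).
T_eq = [29.1 × 0.86 / (4 × 5.67×10⁻⁸)]^(1/4) = (1.10×10⁸)^(1/4) = 102 K.

T_eq ≈ 102 K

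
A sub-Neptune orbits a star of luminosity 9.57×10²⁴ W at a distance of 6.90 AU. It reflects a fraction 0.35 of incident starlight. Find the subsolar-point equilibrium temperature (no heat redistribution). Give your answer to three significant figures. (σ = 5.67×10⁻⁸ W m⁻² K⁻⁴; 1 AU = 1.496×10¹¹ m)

T_ss ≈ 53.5 K

d = 6.90 AU = 1.03×10¹² m.
Flux: S = L/(4πd²) = 9.57×10²⁴/(4π×(1.03×10¹²)²) = 0.715 W m⁻².
At the subsolar point the surface absorbs S(1−A) and emits σT⁴ per unit area — no factor of 4, since only the local patch is in balance.
T = [0.715 × 0.65 / 5.67×10⁻⁸]^(1/4) = (8.19×10⁶)^(1/4) = 53.5 K.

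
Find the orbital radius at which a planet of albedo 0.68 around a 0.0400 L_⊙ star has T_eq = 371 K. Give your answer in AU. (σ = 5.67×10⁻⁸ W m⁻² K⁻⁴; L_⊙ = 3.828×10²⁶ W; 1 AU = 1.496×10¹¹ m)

d ≈ 0.0637 AU

L = 0.0400 × 3.828×10²⁶ = 1.53×10²⁵ W.
From T_eq⁴ = L(1−A)/(16πσd²): d = √[L(1−A)/(16πσT_eq⁴)].
d = √[1.53×10²⁵ × 0.32 / (16π × 5.67×10⁻⁸ × (371)⁴)] = 9.53×10⁹ m = 0.0637 AU.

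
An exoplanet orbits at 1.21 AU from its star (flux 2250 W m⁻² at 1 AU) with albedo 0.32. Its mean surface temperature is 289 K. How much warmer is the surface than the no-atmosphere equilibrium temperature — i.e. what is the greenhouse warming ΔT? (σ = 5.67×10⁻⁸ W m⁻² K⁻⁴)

ΔT ≈ 28.5 K

S = 2250/1.21² = 1537 W m⁻².
T_eq = [S(1−A)/(4σ)]^(1/4) = [1537×0.68/(4×5.67×10⁻⁸)]^(1/4) = 260.5 K.
ΔT = T_surf − T_eq = 289 − 260.5.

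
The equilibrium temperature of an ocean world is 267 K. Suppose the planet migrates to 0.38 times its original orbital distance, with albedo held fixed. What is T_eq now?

T_eq ∝ L^(1/4) · d^(−1/2).
T′ = 267 / 0.38^(1/2) = 433 K.

T_eq ≈ 433 K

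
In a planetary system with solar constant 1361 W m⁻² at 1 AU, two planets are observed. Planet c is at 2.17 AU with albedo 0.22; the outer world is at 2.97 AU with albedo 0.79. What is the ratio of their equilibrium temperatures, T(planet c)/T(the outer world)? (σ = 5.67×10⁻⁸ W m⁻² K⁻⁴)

T₁/T₂ ≈ 1.624

T_eq = [S₀(1−A)/(4σd²)]^(1/4), so T ∝ (1−A)^(1/4) / √d.
T₁ = [1361×0.78/(4×5.67×10⁻⁸×2.17²)]^(1/4) = 177.56 K.
T₂ = [1361×0.21/(4×5.67×10⁻⁸×2.97²)]^(1/4) = 109.33 K.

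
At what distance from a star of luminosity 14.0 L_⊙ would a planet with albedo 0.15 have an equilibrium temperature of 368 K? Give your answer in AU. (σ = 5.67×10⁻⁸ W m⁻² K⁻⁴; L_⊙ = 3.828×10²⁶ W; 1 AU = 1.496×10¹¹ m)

d ≈ 1.97 AU

L = 14.0 × 3.828×10²⁶ = 5.36×10²⁷ W.
From T_eq⁴ = L(1−A)/(16πσd²): d = √[L(1−A)/(16πσT_eq⁴)].
d = √[5.36×10²⁷ × 0.85 / (16π × 5.67×10⁻⁸ × (368)⁴)] = 2.95×10¹¹ m = 1.97 AU.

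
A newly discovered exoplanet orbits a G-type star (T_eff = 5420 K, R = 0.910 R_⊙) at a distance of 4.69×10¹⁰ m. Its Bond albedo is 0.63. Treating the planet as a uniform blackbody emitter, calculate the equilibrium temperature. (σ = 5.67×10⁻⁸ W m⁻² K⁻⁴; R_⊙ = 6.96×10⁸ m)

R_⋆ = 0.910 × 6.96×10⁸ = 6.33×10⁸ m.
L = 4πR_⋆²σT_⋆⁴ = 4π(6.33×10⁸)² × 5.67×10⁻⁸ × (5420)⁴ = 2.47×10²⁶ W.
S = L/(4πd²) = 8920 W m⁻².
Energy balance: absorbed = emitted ⇒ πR²·S(1−A) = 4πR²·σT_eq⁴, so T_eq⁴ = S(1−A)/(4σ).
T_eq = [8920 × 0.37 / (4 × 5.67×10⁻⁸)]^(1/4) = (1.46×10¹⁰)^(1/4) = 347 K.

T_eq ≈ 347 K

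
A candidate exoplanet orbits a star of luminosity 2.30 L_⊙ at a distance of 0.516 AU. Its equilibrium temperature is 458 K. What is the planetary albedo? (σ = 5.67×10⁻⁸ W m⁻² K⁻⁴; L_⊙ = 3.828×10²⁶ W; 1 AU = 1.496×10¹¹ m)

d = 0.516 AU = 7.72×10¹⁰ m.
L = 2.30 × 3.828×10²⁶ = 8.80×10²⁶ W.
Flux: S = L/(4πd²) = 8.80×10²⁶/(4π×(7.72×10¹⁰)²) = 1.18×10⁴ W m⁻².
From T_eq⁴ = S(1−A)/(4σ): 1−A = 4σT_eq⁴/S.
1−A = 4 × 5.67×10⁻⁸ × (458)⁴ / 1.18×10⁴ = 0.849.

A ≈ 0.15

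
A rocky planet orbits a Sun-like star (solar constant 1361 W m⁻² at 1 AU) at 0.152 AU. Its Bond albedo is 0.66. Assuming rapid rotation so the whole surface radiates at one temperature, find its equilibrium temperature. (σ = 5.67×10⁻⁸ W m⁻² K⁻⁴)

Flux at 0.152 AU: S = 1361/0.152² = 5.89×10⁴ W m⁻².
Energy balance: absorbed = emitted ⇒ πR²·S(1−A) = 4πR²·σT_eq⁴, so T_eq⁴ = S(1−A)/(4σ).
T_eq = [5.89×10⁴ × 0.34 / (4 × 5.67×10⁻⁸)]^(1/4) = (8.83×10¹⁰)^(1/4) = 545 K.

T_eq ≈ 545 K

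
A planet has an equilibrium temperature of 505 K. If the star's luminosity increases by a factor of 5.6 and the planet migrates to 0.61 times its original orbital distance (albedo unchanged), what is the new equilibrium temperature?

T_eq ≈ 995 K

T_eq ∝ L^(1/4) · d^(−1/2).
T′ = 505 × 5.6^(1/4) / 0.61^(1/2) = 995 K.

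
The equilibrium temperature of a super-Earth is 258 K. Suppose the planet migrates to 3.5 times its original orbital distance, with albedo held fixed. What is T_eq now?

T_eq ≈ 138 K

T_eq ∝ L^(1/4) · d^(−1/2).
T′ = 258 / 3.5^(1/2) = 138 K.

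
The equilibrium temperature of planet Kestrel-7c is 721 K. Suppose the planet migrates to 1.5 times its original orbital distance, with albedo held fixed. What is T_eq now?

T_eq ∝ L^(1/4) · d^(−1/2).
T′ = 721 / 1.5^(1/2) = 589 K.

T_eq ≈ 589 K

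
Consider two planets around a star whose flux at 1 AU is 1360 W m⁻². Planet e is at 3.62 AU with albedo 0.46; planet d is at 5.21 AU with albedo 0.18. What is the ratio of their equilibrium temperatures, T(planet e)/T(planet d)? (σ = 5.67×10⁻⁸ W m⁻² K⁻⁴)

T₁/T₂ ≈ 1.081

T_eq = [S₀(1−A)/(4σd²)]^(1/4), so T ∝ (1−A)^(1/4) / √d.
T₁ = [1360×0.54/(4×5.67×10⁻⁸×3.62²)]^(1/4) = 125.38 K.
T₂ = [1360×0.82/(4×5.67×10⁻⁸×5.21²)]^(1/4) = 116.01 K.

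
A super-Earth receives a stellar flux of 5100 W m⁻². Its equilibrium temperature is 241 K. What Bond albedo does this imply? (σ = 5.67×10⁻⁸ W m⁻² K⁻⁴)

A ≈ 0.85

From T_eq⁴ = S(1−A)/(4σ): 1−A = 4σT_eq⁴/S.
1−A = 4 × 5.67×10⁻⁸ × (241)⁴ / 5100 = 0.150.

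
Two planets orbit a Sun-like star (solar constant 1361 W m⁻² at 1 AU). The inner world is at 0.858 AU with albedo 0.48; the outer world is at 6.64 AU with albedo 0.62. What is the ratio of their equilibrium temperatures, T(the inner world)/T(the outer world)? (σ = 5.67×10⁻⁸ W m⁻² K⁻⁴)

T₁/T₂ ≈ 3.009

T_eq = [S₀(1−A)/(4σd²)]^(1/4), so T ∝ (1−A)^(1/4) / √d.
T₁ = [1361×0.52/(4×5.67×10⁻⁸×0.858²)]^(1/4) = 255.16 K.
T₂ = [1361×0.38/(4×5.67×10⁻⁸×6.64²)]^(1/4) = 84.80 K.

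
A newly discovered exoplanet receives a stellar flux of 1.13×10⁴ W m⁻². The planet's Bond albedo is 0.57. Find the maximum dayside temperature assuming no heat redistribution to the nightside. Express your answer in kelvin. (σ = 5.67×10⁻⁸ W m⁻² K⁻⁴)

With no redistribution each surface element balances locally: S(1−A) = σT⁴.
T = [1.13×10⁴ × 0.43 / 5.67×10⁻⁸]^(1/4) = (8.57×10¹⁰)^(1/4) = 541 K.

T_ss ≈ 541 K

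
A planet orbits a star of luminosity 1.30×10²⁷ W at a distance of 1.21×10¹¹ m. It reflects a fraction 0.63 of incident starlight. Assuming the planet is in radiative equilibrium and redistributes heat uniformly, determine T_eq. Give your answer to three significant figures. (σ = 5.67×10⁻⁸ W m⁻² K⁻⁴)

Flux: S = L/(4πd²) = 1.30×10²⁷/(4π×(1.21×10¹¹)²) = 7070 W m⁻².
Energy balance: absorbed = emitted ⇒ πR²·S(1−A) = 4πR²·σT_eq⁴, so T_eq⁴ = S(1−A)/(4σ).
T_eq = [7070 × 0.37 / (4 × 5.67×10⁻⁸)]^(1/4) = (1.15×10¹⁰)^(1/4) = 328 K.

T_eq ≈ 328 K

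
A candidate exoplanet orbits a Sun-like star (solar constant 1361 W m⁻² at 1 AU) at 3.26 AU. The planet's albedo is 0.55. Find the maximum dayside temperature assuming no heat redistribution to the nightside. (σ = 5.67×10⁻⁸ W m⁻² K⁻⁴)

T_ss ≈ 179 K

Flux at 3.26 AU: S = 1361/3.26² = 128 W m⁻².
With no redistribution each surface element balances locally: S(1−A) = σT⁴.
T = [128 × 0.45 / 5.67×10⁻⁸]^(1/4) = (1.02×10⁹)^(1/4) = 179 K.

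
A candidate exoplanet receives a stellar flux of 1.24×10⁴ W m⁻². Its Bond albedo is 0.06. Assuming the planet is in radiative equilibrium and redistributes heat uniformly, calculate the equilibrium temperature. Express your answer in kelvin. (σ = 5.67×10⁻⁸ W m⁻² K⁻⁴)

Energy balance: absorbed = emitted ⇒ πR²·S(1−A) = 4πR²·σT_eq⁴, so T_eq⁴ = S(1−A)/(4σ).
T_eq = [1.24×10⁴ × 0.94 / (4 × 5.67×10⁻⁸)]^(1/4) = (5.14×10¹⁰)^(1/4) = 476 K.

T_eq ≈ 476 K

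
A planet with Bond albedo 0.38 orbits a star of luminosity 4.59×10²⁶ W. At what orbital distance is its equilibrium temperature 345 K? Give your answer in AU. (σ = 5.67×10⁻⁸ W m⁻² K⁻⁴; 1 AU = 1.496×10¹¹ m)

From T_eq⁴ = L(1−A)/(16πσd²): d = √[L(1−A)/(16πσT_eq⁴)].
d = √[4.59×10²⁶ × 0.62 / (16π × 5.67×10⁻⁸ × (345)⁴)] = 8.40×10¹⁰ m = 0.561 AU.

d ≈ 0.561 AU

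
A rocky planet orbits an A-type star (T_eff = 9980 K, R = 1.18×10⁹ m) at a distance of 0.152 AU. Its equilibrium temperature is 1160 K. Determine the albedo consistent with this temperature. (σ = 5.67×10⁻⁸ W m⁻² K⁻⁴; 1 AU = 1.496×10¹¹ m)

d = 0.152 AU = 2.27×10¹⁰ m.
L = 4πR_⋆²σT_⋆⁴ = 4π(1.18×10⁹)² × 5.67×10⁻⁸ × (9980)⁴ = 9.84×10²⁷ W.
S = L/(4πd²) = 1.51×10⁶ W m⁻².
From T_eq⁴ = S(1−A)/(4σ): 1−A = 4σT_eq⁴/S.
1−A = 4 × 5.67×10⁻⁸ × (1160)⁴ / 1.51×10⁶ = 0.271.

A ≈ 0.73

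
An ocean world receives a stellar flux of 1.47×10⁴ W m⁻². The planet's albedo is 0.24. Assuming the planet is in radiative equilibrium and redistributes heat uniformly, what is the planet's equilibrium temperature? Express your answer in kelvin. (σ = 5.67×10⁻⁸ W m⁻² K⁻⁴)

T_eq ≈ 471 K

Energy balance: absorbed = emitted ⇒ πR²·S(1−A) = 4πR²·σT_eq⁴, so T_eq⁴ = S(1−A)/(4σ).
T_eq = [1.47×10⁴ × 0.76 / (4 × 5.67×10⁻⁸)]^(1/4) = (4.93×10¹⁰)^(1/4) = 471 K.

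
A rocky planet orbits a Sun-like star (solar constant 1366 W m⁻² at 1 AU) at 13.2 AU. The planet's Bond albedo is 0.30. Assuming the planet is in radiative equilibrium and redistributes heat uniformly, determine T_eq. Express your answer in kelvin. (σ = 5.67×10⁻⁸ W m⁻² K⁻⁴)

Flux at 13.2 AU: S = 1366/13.2² = 7.84 W m⁻².
Energy balance: absorbed = emitted ⇒ πR²·S(1−A) = 4πR²·σT_eq⁴, so T_eq⁴ = S(1−A)/(4σ).
T_eq = [7.84 × 0.70 / (4 × 5.67×10⁻⁸)]^(1/4) = (2.42×10⁷)^(1/4) = 70.1 K.

T_eq ≈ 70.1 K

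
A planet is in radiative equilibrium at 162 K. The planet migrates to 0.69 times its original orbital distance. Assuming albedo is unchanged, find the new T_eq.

T_eq ∝ L^(1/4) · d^(−1/2).
T′ = 162 / 0.69^(1/2) = 195 K.

T_eq ≈ 195 K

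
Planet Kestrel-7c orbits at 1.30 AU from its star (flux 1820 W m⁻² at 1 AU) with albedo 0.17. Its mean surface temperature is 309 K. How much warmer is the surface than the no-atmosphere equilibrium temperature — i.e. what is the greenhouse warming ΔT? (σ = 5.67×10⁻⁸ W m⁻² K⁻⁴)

ΔT ≈ 58.4 K

S = 1820/1.30² = 1077 W m⁻².
T_eq = [S(1−A)/(4σ)]^(1/4) = [1077×0.83/(4×5.67×10⁻⁸)]^(1/4) = 250.6 K.
ΔT = T_surf − T_eq = 309 − 250.6.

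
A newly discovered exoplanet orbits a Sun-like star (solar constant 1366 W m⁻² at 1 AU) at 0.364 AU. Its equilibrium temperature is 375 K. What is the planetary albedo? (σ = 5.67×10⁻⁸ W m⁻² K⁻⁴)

Flux at 0.364 AU: S = 1366/0.364² = 1.03×10⁴ W m⁻².
From T_eq⁴ = S(1−A)/(4σ): 1−A = 4σT_eq⁴/S.
1−A = 4 × 5.67×10⁻⁸ × (375)⁴ / 1.03×10⁴ = 0.435.

A ≈ 0.56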